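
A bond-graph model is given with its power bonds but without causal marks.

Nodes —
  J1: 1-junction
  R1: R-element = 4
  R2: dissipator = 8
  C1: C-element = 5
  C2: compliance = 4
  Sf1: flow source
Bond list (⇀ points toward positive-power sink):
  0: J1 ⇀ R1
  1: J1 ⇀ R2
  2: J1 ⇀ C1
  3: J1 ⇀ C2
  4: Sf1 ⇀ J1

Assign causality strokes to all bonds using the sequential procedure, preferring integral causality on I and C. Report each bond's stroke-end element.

bond 4 →Sf1  (Sf1 fixes flow; stroke at Sf1)
bond 0 →J1  (common-f at J1 fixed by 4)
bond 1 →J1  (J1: bond 4 brought flow, rest push out)
bond 2 →J1  (J1: bond 4 brought flow, rest push out)
bond 3 →J1  (J1 flow already set via bond 4)

b0 stroke→J1
b1 stroke→J1
b2 stroke→J1
b3 stroke→J1
b4 stroke→Sf1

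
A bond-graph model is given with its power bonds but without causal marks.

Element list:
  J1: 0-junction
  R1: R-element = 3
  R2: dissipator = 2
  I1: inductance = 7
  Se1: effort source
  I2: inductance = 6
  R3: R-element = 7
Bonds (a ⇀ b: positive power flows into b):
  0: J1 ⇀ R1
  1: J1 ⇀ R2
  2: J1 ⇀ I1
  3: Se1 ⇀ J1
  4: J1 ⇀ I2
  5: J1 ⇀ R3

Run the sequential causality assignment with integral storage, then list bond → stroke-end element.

bond 3 →J1  (Se1 (Se) sets effort on bond)
bond 0 →R1  (0-jn J1 has e-setter on 3)
bond 1 →R2  (common-e at J1 fixed by 3)
bond 2 →I1  (common-e at J1 fixed by 3)
bond 4 →I2  (0-jn J1 has e-setter on 3)
bond 5 →R3  (J1 effort already set via bond 3)

#0 stroke→R1
#1 stroke→R2
#2 stroke→I1
#3 stroke→J1
#4 stroke→I2
#5 stroke→R3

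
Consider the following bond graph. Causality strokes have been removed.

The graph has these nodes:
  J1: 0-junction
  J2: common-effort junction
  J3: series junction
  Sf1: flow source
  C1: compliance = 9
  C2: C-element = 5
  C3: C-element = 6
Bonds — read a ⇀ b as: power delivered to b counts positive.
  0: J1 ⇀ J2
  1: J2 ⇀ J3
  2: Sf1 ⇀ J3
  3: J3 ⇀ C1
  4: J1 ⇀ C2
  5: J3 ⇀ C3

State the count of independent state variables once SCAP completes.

3  (C1, C2, C3 all integral)

β2 →Sf1  (Sf1 fixes flow; stroke at Sf1)
β1 →J3  (J3 flow already set via bond 2)
β3 →J3  (J3: bond 2 brought flow, rest push out)
β5 →J3  (common-f at J3 fixed by 2)
β0 →J2  (closing 0-jn rule on J2)
β4 →J1  (closing 0-jn rule on J1)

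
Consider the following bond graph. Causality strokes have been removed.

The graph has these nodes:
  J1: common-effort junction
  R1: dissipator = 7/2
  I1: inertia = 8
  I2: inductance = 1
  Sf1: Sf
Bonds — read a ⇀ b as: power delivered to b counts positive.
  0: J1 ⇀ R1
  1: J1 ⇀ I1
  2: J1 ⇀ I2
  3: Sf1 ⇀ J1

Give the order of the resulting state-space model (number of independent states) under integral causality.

2  (I1, I2 all integral)

β3 →Sf1  (Sf1: flow source, stroke at near end)
β1 →I1  (I1: I, integral causality)
β2 →I2  (I2: I, integral causality)
β0 →J1  (only one effort-in slot at J1)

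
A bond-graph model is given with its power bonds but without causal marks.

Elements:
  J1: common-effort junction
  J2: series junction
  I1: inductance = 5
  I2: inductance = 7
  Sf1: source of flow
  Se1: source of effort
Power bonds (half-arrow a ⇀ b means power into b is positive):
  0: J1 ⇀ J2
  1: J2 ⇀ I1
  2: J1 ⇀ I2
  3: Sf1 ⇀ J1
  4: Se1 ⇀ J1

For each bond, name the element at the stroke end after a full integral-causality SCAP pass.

bond 3 stroke→Sf1  (Sf1 (Sf) sets flow on bond)
bond 4 stroke→J1  (Se1 fixes effort; stroke away)
bond 0 stroke→J2  (J1: bond 4 brought effort, rest push out)
bond 2 stroke→I2  (common-e at J1 fixed by 4)
bond 1 stroke→I1  (J2 needs exactly one f-in)

#0 stroke at J2
#1 stroke at I1
#2 stroke at I2
#3 stroke at Sf1
#4 stroke at J1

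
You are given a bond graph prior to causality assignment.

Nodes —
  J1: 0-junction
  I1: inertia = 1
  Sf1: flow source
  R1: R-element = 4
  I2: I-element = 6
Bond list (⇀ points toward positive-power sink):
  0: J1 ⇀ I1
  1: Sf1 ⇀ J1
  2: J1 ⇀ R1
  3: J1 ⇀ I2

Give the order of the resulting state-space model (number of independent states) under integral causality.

2  (I1, I2 all integral)

bond 1 stroke at Sf1  (Sf1 fixes flow; stroke at Sf1)
bond 0 stroke at I1  (I1: I, integral causality)
bond 3 stroke at I2  (prefer integral on I2)
bond 2 stroke at J1  (only one effort-in slot at J1)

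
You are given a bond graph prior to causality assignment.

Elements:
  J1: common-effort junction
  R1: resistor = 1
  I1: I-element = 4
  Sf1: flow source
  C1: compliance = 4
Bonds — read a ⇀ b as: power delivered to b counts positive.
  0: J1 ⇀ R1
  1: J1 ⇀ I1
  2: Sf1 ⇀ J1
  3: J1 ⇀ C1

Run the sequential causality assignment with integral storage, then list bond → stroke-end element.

β0 stroke at R1
β1 stroke at I1
β2 stroke at Sf1
β3 stroke at J1

β2 |Sf1  (source Sf1 imposes f)
β1 |I1  (prefer integral on I1)
β3 |J1  (C1 integral (e out))
β0 |R1  (J1 effort already set via bond 3)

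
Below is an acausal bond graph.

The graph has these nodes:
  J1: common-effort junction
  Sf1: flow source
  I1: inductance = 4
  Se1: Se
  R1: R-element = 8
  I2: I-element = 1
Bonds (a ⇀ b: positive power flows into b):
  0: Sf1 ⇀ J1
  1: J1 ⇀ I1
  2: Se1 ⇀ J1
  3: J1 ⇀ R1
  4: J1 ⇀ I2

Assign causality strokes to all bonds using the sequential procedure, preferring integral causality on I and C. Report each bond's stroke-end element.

β0 →Sf1  (Sf1: flow source, stroke at near end)
β2 →J1  (Se1 (Se) sets effort on bond)
β1 →I1  (J1 effort already set via bond 2)
β3 →R1  (common-e at J1 fixed by 2)
β4 →I2  (0-jn J1 has e-setter on 2)

β0 →Sf1
β1 →I1
β2 →J1
β3 →R1
β4 →I2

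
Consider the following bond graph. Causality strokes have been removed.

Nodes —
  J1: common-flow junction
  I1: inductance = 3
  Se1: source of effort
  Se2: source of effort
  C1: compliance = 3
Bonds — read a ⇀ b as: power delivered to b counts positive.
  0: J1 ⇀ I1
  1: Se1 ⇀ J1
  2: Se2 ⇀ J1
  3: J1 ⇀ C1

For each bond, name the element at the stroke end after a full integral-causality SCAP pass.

#1 |J1  (source Se1 imposes e)
#2 |J1  (source Se2 imposes e)
#0 |I1  (I1 integral (f out))
#3 |J1  (1-jn J1 has f-setter on 0)

#0 stroke at I1
#1 stroke at J1
#2 stroke at J1
#3 stroke at J1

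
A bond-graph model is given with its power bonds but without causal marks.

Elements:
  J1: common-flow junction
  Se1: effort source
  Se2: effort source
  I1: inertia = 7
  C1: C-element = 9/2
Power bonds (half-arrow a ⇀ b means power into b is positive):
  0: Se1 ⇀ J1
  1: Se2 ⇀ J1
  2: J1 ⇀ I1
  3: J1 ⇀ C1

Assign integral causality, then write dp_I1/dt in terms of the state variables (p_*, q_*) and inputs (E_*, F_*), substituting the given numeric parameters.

dp_I1/dt = E_Se1 + E_Se2 - 2*q_C1/9

#0 |J1  (Se1 (Se) sets effort on bond)
#1 |J1  (Se2: effort source, stroke at far end)
#2 |I1  (prefer integral on I1)
#3 |J1  (common-f at J1 fixed by 2)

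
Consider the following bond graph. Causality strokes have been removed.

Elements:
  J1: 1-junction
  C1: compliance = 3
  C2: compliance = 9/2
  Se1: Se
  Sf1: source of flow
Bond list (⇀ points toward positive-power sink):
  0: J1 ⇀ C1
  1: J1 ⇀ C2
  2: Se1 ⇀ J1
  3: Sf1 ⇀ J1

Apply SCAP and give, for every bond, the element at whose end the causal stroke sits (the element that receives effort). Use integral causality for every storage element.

bond 0 |J1
bond 1 |J1
bond 2 |J1
bond 3 |Sf1

#2 stroke at J1  (Se1 (Se) sets effort on bond)
#3 stroke at Sf1  (Sf1 (Sf) sets flow on bond)
#0 stroke at J1  (1-jn J1 has f-setter on 3)
#1 stroke at J1  (J1: bond 3 brought flow, rest push out)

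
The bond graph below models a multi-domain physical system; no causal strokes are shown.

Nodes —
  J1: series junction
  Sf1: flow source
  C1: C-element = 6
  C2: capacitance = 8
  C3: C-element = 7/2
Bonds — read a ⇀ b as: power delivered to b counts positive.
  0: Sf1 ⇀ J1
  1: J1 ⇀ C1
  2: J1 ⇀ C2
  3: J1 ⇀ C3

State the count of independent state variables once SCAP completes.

3  (C1, C2, C3 all integral)

#0 stroke at Sf1  (Sf1 fixes flow; stroke at Sf1)
#1 stroke at J1  (J1 flow already set via bond 0)
#2 stroke at J1  (J1: bond 0 brought flow, rest push out)
#3 stroke at J1  (1-jn J1 has f-setter on 0)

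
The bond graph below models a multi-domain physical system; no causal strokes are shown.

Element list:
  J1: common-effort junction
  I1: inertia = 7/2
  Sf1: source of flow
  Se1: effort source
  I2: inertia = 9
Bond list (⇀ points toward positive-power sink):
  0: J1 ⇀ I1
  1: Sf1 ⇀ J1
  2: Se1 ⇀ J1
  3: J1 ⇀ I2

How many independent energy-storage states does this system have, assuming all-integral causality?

β1 →Sf1  (Sf1 fixes flow; stroke at Sf1)
β2 →J1  (Se1 fixes effort; stroke away)
β0 →I1  (J1: bond 2 brought effort, rest push out)
β3 →I2  (J1: bond 2 brought effort, rest push out)

2  (I1, I2 all integral)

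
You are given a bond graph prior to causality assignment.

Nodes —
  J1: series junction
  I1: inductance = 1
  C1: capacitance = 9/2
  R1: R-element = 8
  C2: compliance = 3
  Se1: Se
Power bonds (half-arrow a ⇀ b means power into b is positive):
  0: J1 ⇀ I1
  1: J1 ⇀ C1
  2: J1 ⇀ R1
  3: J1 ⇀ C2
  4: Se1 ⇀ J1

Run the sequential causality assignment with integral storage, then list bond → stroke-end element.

bond 0 stroke at I1
bond 1 stroke at J1
bond 2 stroke at J1
bond 3 stroke at J1
bond 4 stroke at J1

β4 |J1  (Se1 fixes effort; stroke away)
β0 |I1  (prefer integral on I1)
β1 |J1  (common-f at J1 fixed by 0)
β2 |J1  (common-f at J1 fixed by 0)
β3 |J1  (J1: bond 0 brought flow, rest push out)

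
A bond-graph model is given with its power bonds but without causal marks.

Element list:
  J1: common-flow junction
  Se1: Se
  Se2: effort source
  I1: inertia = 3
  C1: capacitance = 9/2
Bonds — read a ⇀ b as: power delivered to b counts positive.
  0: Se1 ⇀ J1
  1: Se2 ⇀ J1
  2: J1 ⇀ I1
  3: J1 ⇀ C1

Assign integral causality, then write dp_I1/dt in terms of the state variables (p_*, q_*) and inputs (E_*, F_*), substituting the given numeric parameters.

dp_I1/dt = E_Se1 + E_Se2 - 2*q_C1/9

bond 0 stroke at J1  (Se1: effort source, stroke at far end)
bond 1 stroke at J1  (Se2 (Se) sets effort on bond)
bond 2 stroke at I1  (prefer integral on I1)
bond 3 stroke at J1  (J1: bond 2 brought flow, rest push out)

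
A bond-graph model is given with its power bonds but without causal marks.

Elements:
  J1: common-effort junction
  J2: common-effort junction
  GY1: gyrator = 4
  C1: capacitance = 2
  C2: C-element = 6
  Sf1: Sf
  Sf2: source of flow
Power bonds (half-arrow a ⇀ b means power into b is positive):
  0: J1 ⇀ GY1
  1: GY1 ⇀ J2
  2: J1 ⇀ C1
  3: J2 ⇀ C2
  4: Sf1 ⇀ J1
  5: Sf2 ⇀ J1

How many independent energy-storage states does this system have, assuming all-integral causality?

#4 |Sf1  (Sf1 (Sf) sets flow on bond)
#5 |Sf2  (Sf2: flow source, stroke at near end)
#2 |J1  (prefer integral on C1)
#0 |GY1  (J1: bond 2 brought effort, rest push out)
#1 |GY1  (GY1: gyrator matches bond 0)
#3 |J2  (J2: last free bond brings effort in)

2  (C1, C2 all integral)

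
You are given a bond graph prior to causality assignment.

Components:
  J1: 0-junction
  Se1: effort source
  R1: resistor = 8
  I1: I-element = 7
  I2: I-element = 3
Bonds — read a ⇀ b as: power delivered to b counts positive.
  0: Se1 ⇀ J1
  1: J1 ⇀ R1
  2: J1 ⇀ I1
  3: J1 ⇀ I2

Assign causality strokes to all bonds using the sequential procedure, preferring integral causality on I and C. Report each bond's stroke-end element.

bond 0 stroke→J1
bond 1 stroke→R1
bond 2 stroke→I1
bond 3 stroke→I2

β0 →J1  (Se1: effort source, stroke at far end)
β1 →R1  (0-jn J1 has e-setter on 0)
β2 →I1  (J1 effort already set via bond 0)
β3 →I2  (0-jn J1 has e-setter on 0)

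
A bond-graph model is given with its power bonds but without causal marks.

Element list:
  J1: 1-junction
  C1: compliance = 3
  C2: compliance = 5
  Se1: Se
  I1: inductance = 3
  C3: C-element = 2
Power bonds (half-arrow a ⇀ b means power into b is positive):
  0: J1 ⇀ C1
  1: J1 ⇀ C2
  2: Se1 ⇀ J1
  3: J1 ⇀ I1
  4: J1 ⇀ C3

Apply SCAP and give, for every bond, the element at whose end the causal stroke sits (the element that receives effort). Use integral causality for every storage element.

#2 →J1  (Se1: effort source, stroke at far end)
#0 →J1  (C1 outputs effort q/C1)
#1 →J1  (C2 integral (e out))
#3 →I1  (I1: I, integral causality)
#4 →J1  (1-jn J1 has f-setter on 3)

bond 0 |J1
bond 1 |J1
bond 2 |J1
bond 3 |I1
bond 4 |J1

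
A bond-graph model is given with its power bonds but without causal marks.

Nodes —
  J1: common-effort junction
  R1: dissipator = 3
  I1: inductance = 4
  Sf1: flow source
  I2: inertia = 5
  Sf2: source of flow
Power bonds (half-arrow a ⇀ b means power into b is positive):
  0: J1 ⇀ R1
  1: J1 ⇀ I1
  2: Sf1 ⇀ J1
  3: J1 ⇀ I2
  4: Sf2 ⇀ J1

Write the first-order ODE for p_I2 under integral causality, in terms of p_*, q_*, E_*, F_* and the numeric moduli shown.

#2 stroke→Sf1  (Sf1 fixes flow; stroke at Sf1)
#4 stroke→Sf2  (Sf2 fixes flow; stroke at Sf2)
#1 stroke→I1  (I1: I, integral causality)
#3 stroke→I2  (I2 integral (f out))
#0 stroke→J1  (J1: last free bond brings effort in)

dp_I2/dt = 3*F_Sf1 + 3*F_Sf2 - 3*p_I1/4 - 3*p_I2/5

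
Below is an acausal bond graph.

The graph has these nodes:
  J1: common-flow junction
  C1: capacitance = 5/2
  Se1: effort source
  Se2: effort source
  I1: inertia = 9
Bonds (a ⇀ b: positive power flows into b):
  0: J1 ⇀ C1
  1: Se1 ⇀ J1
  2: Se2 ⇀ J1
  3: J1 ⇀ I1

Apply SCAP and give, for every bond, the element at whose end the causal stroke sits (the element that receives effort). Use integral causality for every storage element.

b0 stroke→J1
b1 stroke→J1
b2 stroke→J1
b3 stroke→I1

bond 1 stroke→J1  (Se1 (Se) sets effort on bond)
bond 2 stroke→J1  (source Se2 imposes e)
bond 0 stroke→J1  (C1: C, integral causality)
bond 3 stroke→I1  (closing 1-jn rule on J1)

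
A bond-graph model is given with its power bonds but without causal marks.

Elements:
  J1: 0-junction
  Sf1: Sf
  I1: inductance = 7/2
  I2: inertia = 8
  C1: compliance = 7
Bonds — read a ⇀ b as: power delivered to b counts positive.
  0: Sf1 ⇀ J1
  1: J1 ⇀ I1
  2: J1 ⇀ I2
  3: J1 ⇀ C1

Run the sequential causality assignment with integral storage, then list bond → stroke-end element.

#0 →Sf1  (Sf1: flow source, stroke at near end)
#1 →I1  (I1 integral (f out))
#2 →I2  (I2 outputs flow p/I2)
#3 →J1  (J1 needs exactly one e-in)

b0 stroke→Sf1
b1 stroke→I1
b2 stroke→I2
b3 stroke→J1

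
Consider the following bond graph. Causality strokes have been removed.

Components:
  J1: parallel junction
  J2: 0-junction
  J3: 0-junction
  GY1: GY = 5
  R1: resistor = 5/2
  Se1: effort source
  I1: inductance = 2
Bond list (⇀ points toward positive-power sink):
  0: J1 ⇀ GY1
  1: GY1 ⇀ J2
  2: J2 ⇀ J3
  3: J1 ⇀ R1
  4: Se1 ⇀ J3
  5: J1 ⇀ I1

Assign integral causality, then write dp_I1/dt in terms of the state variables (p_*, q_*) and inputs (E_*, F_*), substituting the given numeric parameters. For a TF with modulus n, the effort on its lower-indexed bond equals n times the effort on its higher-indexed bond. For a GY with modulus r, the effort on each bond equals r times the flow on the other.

β4 stroke→J3  (source Se1 imposes e)
β2 stroke→J2  (J3: bond 4 brought effort, rest push out)
β1 stroke→GY1  (J2 effort already set via bond 2)
β0 stroke→GY1  (GY1 both-in/both-out from 1)
β5 stroke→I1  (I1: I, integral causality)
β3 stroke→J1  (J1 needs exactly one e-in)

dp_I1/dt = -E_Se1/2 - 5*p_I1/4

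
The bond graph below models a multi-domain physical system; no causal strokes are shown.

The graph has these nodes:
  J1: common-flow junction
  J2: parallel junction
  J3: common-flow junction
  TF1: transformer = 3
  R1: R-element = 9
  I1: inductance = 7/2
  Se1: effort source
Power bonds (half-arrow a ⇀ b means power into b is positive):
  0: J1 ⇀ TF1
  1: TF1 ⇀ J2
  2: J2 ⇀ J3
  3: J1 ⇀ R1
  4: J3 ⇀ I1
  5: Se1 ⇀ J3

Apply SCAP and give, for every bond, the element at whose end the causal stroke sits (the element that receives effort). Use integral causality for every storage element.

b5 |J3  (Se1 fixes effort; stroke away)
b4 |I1  (I1: I, integral causality)
b2 |J3  (1-jn J3 has f-setter on 4)
b1 |J2  (only one effort-in slot at J2)
b0 |TF1  (through TF1, causality passes straight; one stroke at TF1)
b3 |J1  (J1: bond 0 brought flow, rest push out)

bond 0 stroke→TF1
bond 1 stroke→J2
bond 2 stroke→J3
bond 3 stroke→J1
bond 4 stroke→I1
bond 5 stroke→J3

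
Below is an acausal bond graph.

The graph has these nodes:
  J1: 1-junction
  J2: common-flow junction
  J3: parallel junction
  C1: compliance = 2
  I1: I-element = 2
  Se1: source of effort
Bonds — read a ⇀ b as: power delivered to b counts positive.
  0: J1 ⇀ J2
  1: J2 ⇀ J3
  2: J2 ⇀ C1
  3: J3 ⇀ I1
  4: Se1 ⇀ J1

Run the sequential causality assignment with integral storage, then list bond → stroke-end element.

b4 →J1  (Se1: effort source, stroke at far end)
b0 →J2  (only one flow-in slot at J1)
b2 →J2  (prefer integral on C1)
b1 →J3  (J2: last free bond brings flow in)
b3 →I1  (J3: bond 1 brought effort, rest push out)

β0 stroke at J2
β1 stroke at J3
β2 stroke at J2
β3 stroke at I1
β4 stroke at J1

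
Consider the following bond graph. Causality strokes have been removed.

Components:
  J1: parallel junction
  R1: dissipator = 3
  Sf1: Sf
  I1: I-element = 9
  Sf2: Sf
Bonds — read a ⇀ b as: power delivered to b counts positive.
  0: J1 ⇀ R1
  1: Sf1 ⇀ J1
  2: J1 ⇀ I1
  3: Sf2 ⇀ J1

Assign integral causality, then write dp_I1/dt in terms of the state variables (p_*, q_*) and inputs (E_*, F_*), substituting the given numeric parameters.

β1 stroke→Sf1  (Sf1 (Sf) sets flow on bond)
β3 stroke→Sf2  (Sf2: flow source, stroke at near end)
β2 stroke→I1  (I1: I, integral causality)
β0 stroke→J1  (closing 0-jn rule on J1)

dp_I1/dt = 3*F_Sf1 + 3*F_Sf2 - p_I1/3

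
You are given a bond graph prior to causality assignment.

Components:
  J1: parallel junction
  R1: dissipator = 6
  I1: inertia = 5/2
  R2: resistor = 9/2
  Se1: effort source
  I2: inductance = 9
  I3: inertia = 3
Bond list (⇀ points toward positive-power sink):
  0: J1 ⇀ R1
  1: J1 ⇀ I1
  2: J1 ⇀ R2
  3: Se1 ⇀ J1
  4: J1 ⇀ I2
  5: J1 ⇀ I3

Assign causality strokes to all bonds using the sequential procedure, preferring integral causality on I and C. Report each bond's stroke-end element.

β0 |R1
β1 |I1
β2 |R2
β3 |J1
β4 |I2
β5 |I3

β3 →J1  (Se1 (Se) sets effort on bond)
β0 →R1  (J1 effort already set via bond 3)
β1 →I1  (J1: bond 3 brought effort, rest push out)
β2 →R2  (0-jn J1 has e-setter on 3)
β4 →I2  (J1 effort already set via bond 3)
β5 →I3  (J1: bond 3 brought effort, rest push out)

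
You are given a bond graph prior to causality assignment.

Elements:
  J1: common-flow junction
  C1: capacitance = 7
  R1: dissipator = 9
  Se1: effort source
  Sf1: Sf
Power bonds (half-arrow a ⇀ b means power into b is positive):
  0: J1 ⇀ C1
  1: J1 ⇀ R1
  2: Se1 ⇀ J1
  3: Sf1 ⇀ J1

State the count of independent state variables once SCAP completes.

1  (C1 all integral)

#2 |J1  (Se1 (Se) sets effort on bond)
#3 |Sf1  (Sf1: flow source, stroke at near end)
#0 |J1  (common-f at J1 fixed by 3)
#1 |J1  (J1 flow already set via bond 3)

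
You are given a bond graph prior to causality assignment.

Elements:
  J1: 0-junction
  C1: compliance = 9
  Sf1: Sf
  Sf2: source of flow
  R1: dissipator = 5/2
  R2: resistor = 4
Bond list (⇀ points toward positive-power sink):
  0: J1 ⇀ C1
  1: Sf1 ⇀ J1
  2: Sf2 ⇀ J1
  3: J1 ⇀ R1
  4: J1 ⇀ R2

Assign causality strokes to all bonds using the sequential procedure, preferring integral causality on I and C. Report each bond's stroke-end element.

#0 stroke at J1
#1 stroke at Sf1
#2 stroke at Sf2
#3 stroke at R1
#4 stroke at R2

#1 stroke→Sf1  (Sf1 fixes flow; stroke at Sf1)
#2 stroke→Sf2  (Sf2: flow source, stroke at near end)
#0 stroke→J1  (prefer integral on C1)
#3 stroke→R1  (common-e at J1 fixed by 0)
#4 stroke→R2  (J1 effort already set via bond 0)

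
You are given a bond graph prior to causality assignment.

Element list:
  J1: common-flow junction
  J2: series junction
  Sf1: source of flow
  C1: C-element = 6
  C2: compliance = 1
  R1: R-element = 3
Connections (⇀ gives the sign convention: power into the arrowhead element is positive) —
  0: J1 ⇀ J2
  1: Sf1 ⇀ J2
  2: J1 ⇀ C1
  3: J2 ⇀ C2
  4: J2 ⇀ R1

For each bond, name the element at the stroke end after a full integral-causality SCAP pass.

b1 stroke at Sf1  (source Sf1 imposes f)
b0 stroke at J2  (J2: bond 1 brought flow, rest push out)
b3 stroke at J2  (common-f at J2 fixed by 1)
b4 stroke at J2  (1-jn J2 has f-setter on 1)
b2 stroke at J1  (1-jn J1 has f-setter on 0)

#0 |J2
#1 |Sf1
#2 |J1
#3 |J2
#4 |J2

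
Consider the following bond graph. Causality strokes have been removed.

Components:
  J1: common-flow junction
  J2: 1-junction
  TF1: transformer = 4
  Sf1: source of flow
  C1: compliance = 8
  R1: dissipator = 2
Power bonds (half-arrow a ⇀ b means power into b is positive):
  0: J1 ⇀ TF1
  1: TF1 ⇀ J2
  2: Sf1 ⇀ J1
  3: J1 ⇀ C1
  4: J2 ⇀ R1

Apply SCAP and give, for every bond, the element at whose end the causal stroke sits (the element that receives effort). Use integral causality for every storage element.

b0 stroke at J1
b1 stroke at TF1
b2 stroke at Sf1
b3 stroke at J1
b4 stroke at J2

β2 stroke→Sf1  (Sf1 (Sf) sets flow on bond)
β0 stroke→J1  (common-f at J1 fixed by 2)
β3 stroke→J1  (J1: bond 2 brought flow, rest push out)
β1 stroke→TF1  (TF1 one-in-one-out from 0)
β4 stroke→J2  (J2: bond 1 brought flow, rest push out)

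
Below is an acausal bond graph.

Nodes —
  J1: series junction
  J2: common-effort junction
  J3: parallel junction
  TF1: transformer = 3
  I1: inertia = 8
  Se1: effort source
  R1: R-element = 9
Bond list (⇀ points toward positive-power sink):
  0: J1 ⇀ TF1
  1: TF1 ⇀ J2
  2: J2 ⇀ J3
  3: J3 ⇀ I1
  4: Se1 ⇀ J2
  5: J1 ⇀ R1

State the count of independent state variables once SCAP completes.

#4 |J2  (Se1 (Se) sets effort on bond)
#1 |TF1  (J2: bond 4 brought effort, rest push out)
#2 |J3  (common-e at J2 fixed by 4)
#3 |I1  (0-jn J3 has e-setter on 2)
#0 |J1  (TF TF1: opposite of bond 1)
#5 |R1  (only one flow-in slot at J1)

1  (I1 all integral)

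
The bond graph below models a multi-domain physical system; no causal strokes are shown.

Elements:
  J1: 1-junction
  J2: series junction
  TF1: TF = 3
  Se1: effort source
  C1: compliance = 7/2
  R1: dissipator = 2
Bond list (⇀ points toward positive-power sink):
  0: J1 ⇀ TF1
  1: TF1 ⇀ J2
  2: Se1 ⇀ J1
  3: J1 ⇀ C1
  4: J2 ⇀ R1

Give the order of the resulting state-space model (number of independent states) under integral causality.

1  (C1 all integral)

b2 stroke at J1  (Se1 (Se) sets effort on bond)
b3 stroke at J1  (C1: C, integral causality)
b0 stroke at TF1  (closing 1-jn rule on J1)
b1 stroke at J2  (through TF1, causality passes straight; one stroke at TF1)
b4 stroke at R1  (only one flow-in slot at J2)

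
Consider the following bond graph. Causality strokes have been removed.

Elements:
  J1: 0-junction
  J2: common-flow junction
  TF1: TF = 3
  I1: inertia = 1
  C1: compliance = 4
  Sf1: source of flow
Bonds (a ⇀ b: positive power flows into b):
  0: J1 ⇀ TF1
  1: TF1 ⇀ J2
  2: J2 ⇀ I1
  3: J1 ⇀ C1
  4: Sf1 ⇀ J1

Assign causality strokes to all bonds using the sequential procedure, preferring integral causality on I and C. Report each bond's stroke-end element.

b0 stroke→TF1
b1 stroke→J2
b2 stroke→I1
b3 stroke→J1
b4 stroke→Sf1

#4 stroke→Sf1  (Sf1 fixes flow; stroke at Sf1)
#2 stroke→I1  (I1: I, integral causality)
#1 stroke→J2  (common-f at J2 fixed by 2)
#0 stroke→TF1  (TF TF1: opposite of bond 1)
#3 stroke→J1  (closing 0-jn rule on J1)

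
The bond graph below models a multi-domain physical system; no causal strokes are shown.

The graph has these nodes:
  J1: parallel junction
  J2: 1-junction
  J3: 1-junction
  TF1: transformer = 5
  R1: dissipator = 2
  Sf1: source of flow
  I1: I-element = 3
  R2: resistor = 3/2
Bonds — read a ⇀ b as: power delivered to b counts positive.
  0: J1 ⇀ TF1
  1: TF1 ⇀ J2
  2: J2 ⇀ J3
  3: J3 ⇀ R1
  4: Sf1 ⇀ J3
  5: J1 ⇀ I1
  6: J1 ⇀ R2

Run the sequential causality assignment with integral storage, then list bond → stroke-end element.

β4 →Sf1  (Sf1 (Sf) sets flow on bond)
β2 →J3  (common-f at J3 fixed by 4)
β3 →J3  (common-f at J3 fixed by 4)
β1 →J2  (J2: bond 2 brought flow, rest push out)
β0 →TF1  (TF1 one-in-one-out from 1)
β5 →I1  (I1 integral (f out))
β6 →J1  (closing 0-jn rule on J1)

β0 stroke→TF1
β1 stroke→J2
β2 stroke→J3
β3 stroke→J3
β4 stroke→Sf1
β5 stroke→I1
β6 stroke→J1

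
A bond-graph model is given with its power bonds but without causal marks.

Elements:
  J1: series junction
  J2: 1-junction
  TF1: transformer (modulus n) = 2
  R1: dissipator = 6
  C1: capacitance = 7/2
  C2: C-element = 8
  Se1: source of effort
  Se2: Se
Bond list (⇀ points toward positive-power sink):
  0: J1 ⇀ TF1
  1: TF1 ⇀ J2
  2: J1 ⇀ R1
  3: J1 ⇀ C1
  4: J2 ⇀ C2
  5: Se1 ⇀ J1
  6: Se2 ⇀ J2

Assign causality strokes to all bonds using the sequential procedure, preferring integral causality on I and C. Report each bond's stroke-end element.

bond 5 stroke at J1  (Se1 fixes effort; stroke away)
bond 6 stroke at J2  (source Se2 imposes e)
bond 3 stroke at J1  (prefer integral on C1)
bond 4 stroke at J2  (prefer integral on C2)
bond 1 stroke at TF1  (J2 needs exactly one f-in)
bond 0 stroke at J1  (through TF1, causality passes straight; one stroke at TF1)
bond 2 stroke at R1  (closing 1-jn rule on J1)

#0 |J1
#1 |TF1
#2 |R1
#3 |J1
#4 |J2
#5 |J1
#6 |J2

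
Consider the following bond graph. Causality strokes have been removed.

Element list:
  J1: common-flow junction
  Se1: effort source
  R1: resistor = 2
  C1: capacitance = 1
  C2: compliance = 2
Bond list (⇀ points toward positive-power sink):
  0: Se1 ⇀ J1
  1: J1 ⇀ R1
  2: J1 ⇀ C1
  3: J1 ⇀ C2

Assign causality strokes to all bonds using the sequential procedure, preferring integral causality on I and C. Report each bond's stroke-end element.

b0 |J1
b1 |R1
b2 |J1
b3 |J1

β0 stroke at J1  (Se1 (Se) sets effort on bond)
β2 stroke at J1  (C1: C, integral causality)
β3 stroke at J1  (C2 outputs effort q/C2)
β1 stroke at R1  (closing 1-jn rule on J1)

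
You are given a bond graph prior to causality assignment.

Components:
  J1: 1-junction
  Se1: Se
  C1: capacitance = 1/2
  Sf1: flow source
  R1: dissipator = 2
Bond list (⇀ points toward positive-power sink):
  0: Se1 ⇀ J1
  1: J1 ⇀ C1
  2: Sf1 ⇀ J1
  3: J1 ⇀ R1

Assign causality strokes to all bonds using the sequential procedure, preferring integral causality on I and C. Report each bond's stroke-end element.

β0 →J1  (Se1: effort source, stroke at far end)
β2 →Sf1  (Sf1: flow source, stroke at near end)
β1 →J1  (J1: bond 2 brought flow, rest push out)
β3 →J1  (1-jn J1 has f-setter on 2)

#0 stroke at J1
#1 stroke at J1
#2 stroke at Sf1
#3 stroke at J1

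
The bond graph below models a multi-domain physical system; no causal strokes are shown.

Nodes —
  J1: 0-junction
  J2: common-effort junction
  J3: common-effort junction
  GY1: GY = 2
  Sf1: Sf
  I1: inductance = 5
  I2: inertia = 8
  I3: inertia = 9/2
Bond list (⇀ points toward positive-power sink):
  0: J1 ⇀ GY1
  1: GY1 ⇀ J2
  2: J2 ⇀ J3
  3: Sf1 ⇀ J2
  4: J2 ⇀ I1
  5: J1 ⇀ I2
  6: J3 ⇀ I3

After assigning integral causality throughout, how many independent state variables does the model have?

bond 3 stroke at Sf1  (source Sf1 imposes f)
bond 4 stroke at I1  (I1 outputs flow p/I1)
bond 5 stroke at I2  (I2: I, integral causality)
bond 0 stroke at J1  (only one effort-in slot at J1)
bond 1 stroke at J2  (GY1 both-in/both-out from 0)
bond 2 stroke at J3  (J2: bond 1 brought effort, rest push out)
bond 6 stroke at I3  (J3 effort already set via bond 2)

3  (I1, I2, I3 all integral)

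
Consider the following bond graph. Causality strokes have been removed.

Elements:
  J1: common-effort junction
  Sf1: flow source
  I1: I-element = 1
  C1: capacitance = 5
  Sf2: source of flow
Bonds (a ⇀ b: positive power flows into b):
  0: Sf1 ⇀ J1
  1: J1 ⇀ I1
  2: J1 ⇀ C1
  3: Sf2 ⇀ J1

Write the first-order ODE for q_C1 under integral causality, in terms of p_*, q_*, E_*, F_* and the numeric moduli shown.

dq_C1/dt = F_Sf1 + F_Sf2 - p_I1

b0 |Sf1  (Sf1 (Sf) sets flow on bond)
b3 |Sf2  (Sf2 (Sf) sets flow on bond)
b1 |I1  (I1 outputs flow p/I1)
b2 |J1  (J1 needs exactly one e-in)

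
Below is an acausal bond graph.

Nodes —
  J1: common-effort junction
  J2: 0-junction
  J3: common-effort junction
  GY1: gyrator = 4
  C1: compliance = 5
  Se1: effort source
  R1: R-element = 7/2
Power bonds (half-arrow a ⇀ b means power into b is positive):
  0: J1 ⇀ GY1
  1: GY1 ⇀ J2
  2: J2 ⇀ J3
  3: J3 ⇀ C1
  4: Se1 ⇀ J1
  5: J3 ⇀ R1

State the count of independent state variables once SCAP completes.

1  (C1 all integral)

b4 →J1  (Se1 (Se) sets effort on bond)
b0 →GY1  (J1: bond 4 brought effort, rest push out)
b1 →GY1  (GY GY1: same side as bond 0)
b2 →J2  (closing 0-jn rule on J2)
b3 →J3  (C1 outputs effort q/C1)
b5 →R1  (J3 effort already set via bond 3)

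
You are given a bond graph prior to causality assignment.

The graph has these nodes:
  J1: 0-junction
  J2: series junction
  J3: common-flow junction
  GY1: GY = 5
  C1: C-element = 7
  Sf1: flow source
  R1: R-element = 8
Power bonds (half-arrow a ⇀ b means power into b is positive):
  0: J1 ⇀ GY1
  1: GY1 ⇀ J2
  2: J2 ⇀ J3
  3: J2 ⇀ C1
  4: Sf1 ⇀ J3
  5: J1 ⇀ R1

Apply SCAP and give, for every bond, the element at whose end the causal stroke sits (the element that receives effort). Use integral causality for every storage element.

β0 stroke at J1
β1 stroke at J2
β2 stroke at J3
β3 stroke at J2
β4 stroke at Sf1
β5 stroke at R1

#4 stroke at Sf1  (Sf1 (Sf) sets flow on bond)
#2 stroke at J3  (J3 flow already set via bond 4)
#1 stroke at J2  (1-jn J2 has f-setter on 2)
#3 stroke at J2  (J2 flow already set via bond 2)
#0 stroke at J1  (through GY1, causality inverts; strokes same side of GY1)
#5 stroke at R1  (J1: bond 0 brought effort, rest push out)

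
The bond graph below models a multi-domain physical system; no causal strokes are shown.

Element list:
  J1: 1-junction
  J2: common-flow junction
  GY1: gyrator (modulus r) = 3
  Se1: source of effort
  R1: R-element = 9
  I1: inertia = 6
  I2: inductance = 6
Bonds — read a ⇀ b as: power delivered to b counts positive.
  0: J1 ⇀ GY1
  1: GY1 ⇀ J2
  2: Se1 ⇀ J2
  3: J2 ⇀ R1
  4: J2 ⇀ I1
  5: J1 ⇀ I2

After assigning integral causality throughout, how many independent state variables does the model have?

bond 2 stroke→J2  (Se1 fixes effort; stroke away)
bond 4 stroke→I1  (prefer integral on I1)
bond 1 stroke→J2  (common-f at J2 fixed by 4)
bond 3 stroke→J2  (J2: bond 4 brought flow, rest push out)
bond 0 stroke→J1  (GY GY1: same side as bond 1)
bond 5 stroke→I2  (closing 1-jn rule on J1)

2  (I1, I2 all integral)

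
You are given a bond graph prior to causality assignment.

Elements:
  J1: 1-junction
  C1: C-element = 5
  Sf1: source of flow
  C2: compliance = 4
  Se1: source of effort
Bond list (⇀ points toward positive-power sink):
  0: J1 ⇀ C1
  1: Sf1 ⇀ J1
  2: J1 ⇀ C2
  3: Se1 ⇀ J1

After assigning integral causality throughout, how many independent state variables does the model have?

b1 →Sf1  (Sf1 (Sf) sets flow on bond)
b3 →J1  (Se1 (Se) sets effort on bond)
b0 →J1  (J1: bond 1 brought flow, rest push out)
b2 →J1  (common-f at J1 fixed by 1)

2  (C1, C2 all integral)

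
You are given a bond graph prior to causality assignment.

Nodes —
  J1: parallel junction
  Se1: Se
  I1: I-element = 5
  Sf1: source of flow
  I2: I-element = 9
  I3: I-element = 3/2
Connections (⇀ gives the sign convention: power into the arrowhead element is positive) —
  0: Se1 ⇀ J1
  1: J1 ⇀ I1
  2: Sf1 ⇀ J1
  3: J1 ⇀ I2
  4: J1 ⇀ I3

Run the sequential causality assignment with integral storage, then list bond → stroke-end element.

#0 |J1  (Se1: effort source, stroke at far end)
#2 |Sf1  (source Sf1 imposes f)
#1 |I1  (common-e at J1 fixed by 0)
#3 |I2  (0-jn J1 has e-setter on 0)
#4 |I3  (common-e at J1 fixed by 0)

b0 |J1
b1 |I1
b2 |Sf1
b3 |I2
b4 |I3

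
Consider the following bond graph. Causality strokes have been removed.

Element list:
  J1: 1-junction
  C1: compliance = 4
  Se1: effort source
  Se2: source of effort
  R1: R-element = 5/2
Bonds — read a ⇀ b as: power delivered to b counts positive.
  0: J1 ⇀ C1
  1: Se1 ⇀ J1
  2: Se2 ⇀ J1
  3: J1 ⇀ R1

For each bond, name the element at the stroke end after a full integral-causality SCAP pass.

b0 |J1
b1 |J1
b2 |J1
b3 |R1

bond 1 →J1  (Se1 fixes effort; stroke away)
bond 2 →J1  (Se2 (Se) sets effort on bond)
bond 0 →J1  (C1: C, integral causality)
bond 3 →R1  (J1: last free bond brings flow in)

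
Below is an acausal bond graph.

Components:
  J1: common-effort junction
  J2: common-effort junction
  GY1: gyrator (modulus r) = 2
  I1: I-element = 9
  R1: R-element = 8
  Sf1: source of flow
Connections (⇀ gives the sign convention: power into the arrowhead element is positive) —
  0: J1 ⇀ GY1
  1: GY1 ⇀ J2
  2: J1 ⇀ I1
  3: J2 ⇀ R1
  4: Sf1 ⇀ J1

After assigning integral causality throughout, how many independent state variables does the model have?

1  (I1 all integral)

#4 stroke at Sf1  (Sf1 fixes flow; stroke at Sf1)
#2 stroke at I1  (I1 integral (f out))
#0 stroke at J1  (only one effort-in slot at J1)
#1 stroke at J2  (GY GY1: same side as bond 0)
#3 stroke at R1  (0-jn J2 has e-setter on 1)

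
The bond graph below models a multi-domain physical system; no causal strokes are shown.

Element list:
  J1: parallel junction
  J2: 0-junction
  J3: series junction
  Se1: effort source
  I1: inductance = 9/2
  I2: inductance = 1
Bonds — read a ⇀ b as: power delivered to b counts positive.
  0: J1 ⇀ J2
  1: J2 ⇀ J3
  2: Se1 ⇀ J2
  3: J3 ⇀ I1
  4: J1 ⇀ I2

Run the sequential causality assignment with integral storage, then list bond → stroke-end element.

β0 →J1
β1 →J3
β2 →J2
β3 →I1
β4 →I2

β2 |J2  (Se1: effort source, stroke at far end)
β0 |J1  (0-jn J2 has e-setter on 2)
β1 |J3  (J2: bond 2 brought effort, rest push out)
β3 |I1  (closing 1-jn rule on J3)
β4 |I2  (J1: bond 0 brought effort, rest push out)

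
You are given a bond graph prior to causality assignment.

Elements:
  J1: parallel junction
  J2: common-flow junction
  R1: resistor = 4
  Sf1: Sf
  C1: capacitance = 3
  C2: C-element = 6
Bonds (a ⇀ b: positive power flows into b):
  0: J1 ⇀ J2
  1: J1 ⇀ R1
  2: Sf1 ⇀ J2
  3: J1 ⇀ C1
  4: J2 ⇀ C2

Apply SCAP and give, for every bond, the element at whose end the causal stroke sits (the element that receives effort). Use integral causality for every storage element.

#2 stroke at Sf1  (Sf1 fixes flow; stroke at Sf1)
#0 stroke at J2  (common-f at J2 fixed by 2)
#4 stroke at J2  (J2: bond 2 brought flow, rest push out)
#3 stroke at J1  (C1 outputs effort q/C1)
#1 stroke at R1  (J1 effort already set via bond 3)

bond 0 |J2
bond 1 |R1
bond 2 |Sf1
bond 3 |J1
bond 4 |J2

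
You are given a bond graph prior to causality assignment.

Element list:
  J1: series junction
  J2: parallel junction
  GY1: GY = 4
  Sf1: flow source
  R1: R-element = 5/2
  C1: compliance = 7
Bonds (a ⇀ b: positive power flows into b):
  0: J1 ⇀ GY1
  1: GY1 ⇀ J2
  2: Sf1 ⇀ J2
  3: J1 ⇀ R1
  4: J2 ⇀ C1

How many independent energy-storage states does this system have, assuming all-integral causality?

#2 |Sf1  (Sf1 (Sf) sets flow on bond)
#4 |J2  (prefer integral on C1)
#1 |GY1  (common-e at J2 fixed by 4)
#0 |GY1  (GY1 both-in/both-out from 1)
#3 |J1  (1-jn J1 has f-setter on 0)

1  (C1 all integral)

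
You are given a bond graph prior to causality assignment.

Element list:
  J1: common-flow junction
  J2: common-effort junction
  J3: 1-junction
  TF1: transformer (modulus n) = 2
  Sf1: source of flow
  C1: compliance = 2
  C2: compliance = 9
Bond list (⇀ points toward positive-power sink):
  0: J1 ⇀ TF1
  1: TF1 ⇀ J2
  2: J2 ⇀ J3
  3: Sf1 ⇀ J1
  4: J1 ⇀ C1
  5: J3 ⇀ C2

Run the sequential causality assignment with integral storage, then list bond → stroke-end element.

β3 |Sf1  (Sf1: flow source, stroke at near end)
β0 |J1  (1-jn J1 has f-setter on 3)
β4 |J1  (J1: bond 3 brought flow, rest push out)
β1 |TF1  (TF1 one-in-one-out from 0)
β2 |J2  (only one effort-in slot at J2)
β5 |J3  (1-jn J3 has f-setter on 2)

b0 stroke at J1
b1 stroke at TF1
b2 stroke at J2
b3 stroke at Sf1
b4 stroke at J1
b5 stroke at J3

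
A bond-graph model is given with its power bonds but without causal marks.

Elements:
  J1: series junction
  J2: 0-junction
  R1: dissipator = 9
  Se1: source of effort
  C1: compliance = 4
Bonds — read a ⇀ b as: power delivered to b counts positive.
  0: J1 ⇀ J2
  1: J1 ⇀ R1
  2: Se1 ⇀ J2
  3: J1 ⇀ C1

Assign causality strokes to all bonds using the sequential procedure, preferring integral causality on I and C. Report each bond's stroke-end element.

#0 stroke→J1
#1 stroke→R1
#2 stroke→J2
#3 stroke→J1

bond 2 stroke at J2  (Se1: effort source, stroke at far end)
bond 0 stroke at J1  (common-e at J2 fixed by 2)
bond 3 stroke at J1  (prefer integral on C1)
bond 1 stroke at R1  (only one flow-in slot at J1)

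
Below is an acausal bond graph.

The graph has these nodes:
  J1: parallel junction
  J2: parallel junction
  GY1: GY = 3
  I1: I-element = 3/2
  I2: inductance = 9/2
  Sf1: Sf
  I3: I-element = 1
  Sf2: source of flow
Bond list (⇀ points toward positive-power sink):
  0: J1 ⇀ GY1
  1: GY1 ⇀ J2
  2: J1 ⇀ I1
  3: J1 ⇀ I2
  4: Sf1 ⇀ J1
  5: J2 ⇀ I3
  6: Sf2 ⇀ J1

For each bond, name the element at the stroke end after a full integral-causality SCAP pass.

bond 4 stroke→Sf1  (source Sf1 imposes f)
bond 6 stroke→Sf2  (Sf2: flow source, stroke at near end)
bond 2 stroke→I1  (prefer integral on I1)
bond 3 stroke→I2  (I2 integral (f out))
bond 0 stroke→J1  (closing 0-jn rule on J1)
bond 1 stroke→J2  (GY GY1: same side as bond 0)
bond 5 stroke→I3  (J2 effort already set via bond 1)

β0 stroke→J1
β1 stroke→J2
β2 stroke→I1
β3 stroke→I2
β4 stroke→Sf1
β5 stroke→I3
β6 stroke→Sf2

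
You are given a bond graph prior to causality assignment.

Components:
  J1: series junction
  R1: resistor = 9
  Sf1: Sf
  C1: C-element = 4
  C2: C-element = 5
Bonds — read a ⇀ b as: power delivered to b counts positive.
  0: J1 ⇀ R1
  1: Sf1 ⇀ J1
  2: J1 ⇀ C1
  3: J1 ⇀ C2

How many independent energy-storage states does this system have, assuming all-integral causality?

2  (C1, C2 all integral)

b1 stroke at Sf1  (Sf1 (Sf) sets flow on bond)
b0 stroke at J1  (1-jn J1 has f-setter on 1)
b2 stroke at J1  (J1: bond 1 brought flow, rest push out)
b3 stroke at J1  (common-f at J1 fixed by 1)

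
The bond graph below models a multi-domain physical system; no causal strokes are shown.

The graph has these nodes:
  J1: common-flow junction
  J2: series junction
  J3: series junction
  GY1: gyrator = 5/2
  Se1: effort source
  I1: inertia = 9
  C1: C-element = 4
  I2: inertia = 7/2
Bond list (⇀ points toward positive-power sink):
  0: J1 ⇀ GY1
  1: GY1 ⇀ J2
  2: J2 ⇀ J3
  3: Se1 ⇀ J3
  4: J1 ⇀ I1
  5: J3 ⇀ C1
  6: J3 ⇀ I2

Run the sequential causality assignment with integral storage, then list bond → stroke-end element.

#0 stroke→J1
#1 stroke→J2
#2 stroke→J3
#3 stroke→J3
#4 stroke→I1
#5 stroke→J3
#6 stroke→I2

bond 3 →J3  (source Se1 imposes e)
bond 4 →I1  (I1 outputs flow p/I1)
bond 0 →J1  (1-jn J1 has f-setter on 4)
bond 1 →J2  (GY GY1: same side as bond 0)
bond 2 →J3  (only one flow-in slot at J2)
bond 5 →J3  (prefer integral on C1)
bond 6 →I2  (J3 needs exactly one f-in)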